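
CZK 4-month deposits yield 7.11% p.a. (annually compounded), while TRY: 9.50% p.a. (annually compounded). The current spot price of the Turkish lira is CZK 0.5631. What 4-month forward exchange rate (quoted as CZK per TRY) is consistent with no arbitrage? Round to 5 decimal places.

T = 4/12 years.
CZK accumulates by (1 + 0.0711)^(4/12) = 1.0231595.
TRY accumulates by (1 + 0.0950)^(4/12) = 1.0307137.
Forward (CZK per TRY) = 0.5631 × 1.0231595 / 1.0307137 = 0.5589730.

0.55897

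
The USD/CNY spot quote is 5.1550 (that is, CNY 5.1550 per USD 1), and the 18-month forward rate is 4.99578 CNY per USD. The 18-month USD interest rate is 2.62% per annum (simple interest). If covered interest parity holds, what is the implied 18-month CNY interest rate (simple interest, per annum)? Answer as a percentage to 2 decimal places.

T = 18/12 years.
CIP gives F = S · g_CNY/g_USD, so g_CNY/g_USD = 4.99578/5.155 = 0.9691135.
USD growth factor: 1 + 0.0262×18/12 = 1.039300.
That pins the CNY growth at 1.0071997.
(1.0071997 − 1)/T = 0.004800, i.e. 0.48%.

0.48%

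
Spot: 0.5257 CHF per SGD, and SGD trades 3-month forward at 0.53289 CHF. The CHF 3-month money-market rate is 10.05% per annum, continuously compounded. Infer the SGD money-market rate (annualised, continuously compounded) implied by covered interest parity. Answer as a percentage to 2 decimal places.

T = 3/12 years.
CIP gives F = S · g_CHF/g_SGD, so g_CHF/g_SGD = 0.53289/0.5257 = 1.0136770.
CHF growth factor: e^(0.1005×3/12) = 1.0254433.
Hence g_SGD = 1.0116075.
r = ln(1.0116075)/(3/12) = 0.046163 → 4.62%.

4.62%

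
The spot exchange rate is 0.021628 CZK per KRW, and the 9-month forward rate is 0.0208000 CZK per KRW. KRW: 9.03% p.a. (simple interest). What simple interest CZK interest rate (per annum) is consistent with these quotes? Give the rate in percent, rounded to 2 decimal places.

3.58%

T = 9/12 years.
By CIP, F/S equals the CZK-to-KRW growth ratio: 0.0208/0.021628 = 0.9617163.
KRW growth factor: 1 + 0.0903×9/12 = 1.067725.
So the CZK growth factor = 1.0268485.
r = (1.0268485 − 1)/(9/12) = 0.035798 → 3.58%.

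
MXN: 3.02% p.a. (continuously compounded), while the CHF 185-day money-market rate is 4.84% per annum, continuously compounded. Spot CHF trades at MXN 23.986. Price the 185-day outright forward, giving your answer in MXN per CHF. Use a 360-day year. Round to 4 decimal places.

23.7627

T = 185/360 years.
MXN growth factor: e^(0.0302×185/360) = 1.0156405.
CHF accumulates by e^(0.0484×185/360) = 1.02518412.
Forward (MXN per CHF) = 23.986 × 1.0156405 / 1.02518412 = 23.762710.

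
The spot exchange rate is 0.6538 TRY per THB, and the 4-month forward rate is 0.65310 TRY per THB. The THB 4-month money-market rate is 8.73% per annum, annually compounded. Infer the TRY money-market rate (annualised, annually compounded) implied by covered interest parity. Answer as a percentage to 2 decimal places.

8.38%

T = 4/12 years.
By CIP, F/S equals the TRY-to-THB growth ratio: 0.6531/0.6538 = 0.9989293.
The THB side grows by (1 + 0.0873)^(4/12) = 1.028292.
That pins the TRY growth at 1.027191.
Annualise: 1.027191^(12/4) − 1 = 0.083811 = 8.38%.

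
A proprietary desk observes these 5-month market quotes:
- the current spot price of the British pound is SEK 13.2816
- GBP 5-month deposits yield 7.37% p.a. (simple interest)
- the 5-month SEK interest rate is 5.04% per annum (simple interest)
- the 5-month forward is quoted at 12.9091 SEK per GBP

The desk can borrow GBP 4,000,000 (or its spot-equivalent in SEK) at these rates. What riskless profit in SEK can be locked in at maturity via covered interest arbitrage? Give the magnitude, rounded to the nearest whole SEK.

SEK 1,019,987

T = 5/12 years.
Keep in GBP, deliver into the forward: 4,000,000·1.0307083333·12.9091 = SEK 53,222,067.78.
Swap to SEK now, deposit: 4,000,000·13.2816·1.021000 = SEK 54,242,054.40.
The quoted forward undervalues GBP, so borrow GBP, convert to SEK at spot, deposit the SEK at 5.04%, and buy GBP forward at 12.9091 to cover the loan.
The gap between the two covered legs is SEK 1,019,987.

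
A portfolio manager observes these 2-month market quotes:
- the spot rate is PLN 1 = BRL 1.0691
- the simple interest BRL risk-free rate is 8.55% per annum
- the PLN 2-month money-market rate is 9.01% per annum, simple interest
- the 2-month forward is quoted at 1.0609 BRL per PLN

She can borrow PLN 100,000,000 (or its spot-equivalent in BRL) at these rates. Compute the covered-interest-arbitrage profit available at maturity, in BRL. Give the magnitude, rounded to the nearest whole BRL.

BRL 750,349

T = 2/12 years.
Route A — deposit PLN, sell forward: 100,000,000 × 1.01501666667 × 1.0609 = BRL 107,683,118.17.
Route B — convert at spot, deposit BRL: 100,000,000 × 1.0691 × 1.014250 = BRL 108,433,467.50.
The quoted forward undervalues PLN, so borrow PLN, convert to BRL at spot, deposit the BRL at 8.55%, and buy PLN forward at 1.0609 to cover the loan.
The gap between the two covered legs is BRL 750,349.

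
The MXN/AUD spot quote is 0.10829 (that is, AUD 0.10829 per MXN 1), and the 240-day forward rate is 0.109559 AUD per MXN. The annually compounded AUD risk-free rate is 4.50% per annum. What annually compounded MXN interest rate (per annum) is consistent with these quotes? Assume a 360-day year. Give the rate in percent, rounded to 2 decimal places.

2.69%

T = 240/360 years.
By CIP, F/S equals the AUD-to-MXN growth ratio: 0.109559/0.10829 = 1.0117185.
The AUD side grows by (1 + 0.0450)^(240/360) = 1.0297794.
That pins the MXN growth at 1.0178517.
r = 1.0178517^(360/240) − 1 = 0.026897 → 2.69%.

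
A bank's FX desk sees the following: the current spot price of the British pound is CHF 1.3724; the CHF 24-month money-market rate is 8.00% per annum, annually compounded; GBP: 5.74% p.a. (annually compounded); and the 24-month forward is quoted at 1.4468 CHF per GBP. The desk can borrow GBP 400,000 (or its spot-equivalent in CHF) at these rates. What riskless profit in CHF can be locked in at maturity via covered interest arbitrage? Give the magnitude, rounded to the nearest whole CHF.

T = 2 years.
Keep in GBP, deliver into the forward: 400,000·1.11809476·1.4468 = CHF 647,063.80.
Swap to CHF now, deposit: 400,000·1.3724·1.166400 = CHF 640,306.94.
The quoted forward overvalues GBP, so borrow CHF, buy GBP at spot, deposit the GBP at 5.74%, and sell the proceeds forward at 1.4468.
Profit = 647,063.80 − 640,306.94 = CHF 6,757.

CHF 6,757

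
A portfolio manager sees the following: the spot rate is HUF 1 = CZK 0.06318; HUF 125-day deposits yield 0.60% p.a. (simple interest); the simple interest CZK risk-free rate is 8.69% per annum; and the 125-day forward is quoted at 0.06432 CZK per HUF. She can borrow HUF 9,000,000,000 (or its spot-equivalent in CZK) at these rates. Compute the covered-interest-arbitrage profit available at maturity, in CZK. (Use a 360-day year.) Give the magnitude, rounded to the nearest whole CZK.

CZK 5,691,319

T = 125/360 years.
Invest the HUF and cover forward: 9,000,000,000 × 1.00208333333 × 0.06432 = CZK 580,086,000.00.
Convert at spot and invest in CZK: 9,000,000,000 × 0.06318 × 1.03017361111 = CZK 585,777,318.75.
The quoted forward undervalues HUF, so borrow HUF, convert to CZK at spot, deposit the CZK at 8.69%, and buy HUF forward at 0.06432 to cover the loan.
Profit = 585,777,318.75 − 580,086,000.00 = CZK 5,691,319.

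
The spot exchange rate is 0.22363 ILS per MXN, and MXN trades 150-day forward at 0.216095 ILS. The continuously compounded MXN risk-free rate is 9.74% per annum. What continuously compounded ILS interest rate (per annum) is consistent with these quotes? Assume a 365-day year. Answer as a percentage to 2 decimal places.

T = 150/365 years.
F/S = 0.216095/0.22363 = 0.9663060 = (growth of ILS) / (growth of MXN).
MXN growth factor: e^(0.0974×150/365) = 1.0408393.
That pins the ILS growth at 1.0057693.
r = ln(1.0057693)/(150/365) = 0.013998 → 1.40%.

1.40%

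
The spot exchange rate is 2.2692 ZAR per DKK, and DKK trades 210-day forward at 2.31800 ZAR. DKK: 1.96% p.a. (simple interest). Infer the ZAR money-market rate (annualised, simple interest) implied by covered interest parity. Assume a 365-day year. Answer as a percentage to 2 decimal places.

T = 210/365 years.
CIP gives F = S · g_ZAR/g_DKK, so g_ZAR/g_DKK = 2.318/2.2692 = 1.0215054.
The DKK side grows by 1 + 0.0196×210/365 = 1.0112767.
So the ZAR growth factor = 1.0330246.
r = (1.0330246 − 1)/(210/365) = 0.057400 → 5.74%.

5.74%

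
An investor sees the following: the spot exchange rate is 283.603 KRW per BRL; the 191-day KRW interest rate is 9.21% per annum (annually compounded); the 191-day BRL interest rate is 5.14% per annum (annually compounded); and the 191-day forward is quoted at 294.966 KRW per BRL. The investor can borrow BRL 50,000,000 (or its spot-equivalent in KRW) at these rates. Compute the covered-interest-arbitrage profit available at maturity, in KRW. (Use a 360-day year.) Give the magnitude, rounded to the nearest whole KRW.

KRW 287,048,649

T = 191/360 years.
Keep in BRL, deliver into the forward: 50,000,000·1.026949573414·294.966 = KRW 15,145,760,393.58.
Swap to KRW now, deposit: 50,000,000·283.603·1.047852931342 = KRW 14,858,711,744.37.
The quoted forward overvalues BRL, so borrow KRW, buy BRL at spot, deposit the BRL at 5.14%, and sell the proceeds forward at 294.966.
Profit = 15,145,760,393.58 − 14,858,711,744.37 = KRW 287,048,649.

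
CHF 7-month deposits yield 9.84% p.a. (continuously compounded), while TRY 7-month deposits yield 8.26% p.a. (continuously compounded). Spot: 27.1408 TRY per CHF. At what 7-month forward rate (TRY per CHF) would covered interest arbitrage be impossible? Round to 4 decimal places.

T = 7/12 years.
TRY growth factor: e^(0.0826×7/12) = 1.04936302.
Growth of 1 CHF over T: e^(0.0984×7/12) = 1.05907936.
Forward (TRY per CHF) = 27.1408 × 1.04936302 / 1.05907936 = 26.891801.

26.8918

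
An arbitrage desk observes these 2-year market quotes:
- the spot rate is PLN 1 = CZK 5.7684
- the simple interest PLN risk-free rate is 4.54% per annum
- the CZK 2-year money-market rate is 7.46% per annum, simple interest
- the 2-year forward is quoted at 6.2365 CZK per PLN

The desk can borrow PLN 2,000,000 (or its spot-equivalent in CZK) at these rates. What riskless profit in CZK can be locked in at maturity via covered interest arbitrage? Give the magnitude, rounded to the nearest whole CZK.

T = 2 years.
Invest the PLN and cover forward: 2,000,000 × 1.090800 × 6.2365 = CZK 13,605,548.40.
Convert at spot and invest in CZK: 2,000,000 × 5.7684 × 1.149200 = CZK 13,258,090.56.
The quoted forward overvalues PLN, so borrow CZK, buy PLN at spot, deposit the PLN at 4.54%, and sell the proceeds forward at 6.2365.
Arbitrage profit = |13,605,548.40 − 13,258,090.56| = CZK 347,458.

CZK 347,458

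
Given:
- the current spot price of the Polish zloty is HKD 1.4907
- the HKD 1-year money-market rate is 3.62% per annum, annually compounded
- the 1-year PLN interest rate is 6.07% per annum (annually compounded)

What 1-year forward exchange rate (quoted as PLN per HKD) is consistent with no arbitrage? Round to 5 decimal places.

T = 1 year.
HKD accumulates by (1 + 0.0362)^1 = 1.036200.
PLN accumulates by (1 + 0.0607)^1 = 1.060700.
So F = 1.4907 × 1.036200 / 1.060700 = 1.456268 (HKD/PLN).
Quoted the other way: 1/1.456268 = 0.68669 PLN per HKD.

0.68669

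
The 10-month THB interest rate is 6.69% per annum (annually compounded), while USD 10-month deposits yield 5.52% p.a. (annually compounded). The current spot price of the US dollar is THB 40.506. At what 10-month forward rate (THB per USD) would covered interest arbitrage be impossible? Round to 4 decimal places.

40.8799

T = 10/12 years.
Growth of 1 THB over T: (1 + 0.0669)^(10/12) = 1.055447.
USD accumulates by (1 + 0.0552)^(10/12) = 1.04579281.
CIP: F = S · (grow THB)/(grow USD) = 40.506 × 1.055447/1.04579281 = 40.879929 THB per USD.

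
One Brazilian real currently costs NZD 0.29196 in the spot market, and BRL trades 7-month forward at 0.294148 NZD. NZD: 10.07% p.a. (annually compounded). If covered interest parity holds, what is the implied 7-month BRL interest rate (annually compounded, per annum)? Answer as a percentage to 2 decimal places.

8.67%

T = 7/12 years.
F/S = 0.294148/0.29196 = 1.0074942 = (growth of NZD) / (growth of BRL).
The NZD side grows by (1 + 0.1007)^(7/12) = 1.0575646.
That pins the BRL growth at 1.049698.
r = 1.049698^(12/7) − 1 = 0.086702 → 8.67%.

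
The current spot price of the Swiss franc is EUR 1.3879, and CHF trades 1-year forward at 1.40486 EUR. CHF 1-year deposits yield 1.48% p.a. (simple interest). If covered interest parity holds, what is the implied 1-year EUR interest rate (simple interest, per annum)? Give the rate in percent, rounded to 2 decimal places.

T = 1 year.
By CIP, F/S equals the EUR-to-CHF growth ratio: 1.40486/1.3879 = 1.0122199.
The CHF side grows by 1 + 0.0148×1 = 1.014800.
Hence g_EUR = 1.0272008.
(1.0272008 − 1)/T = 0.027201, i.e. 2.72%.

2.72%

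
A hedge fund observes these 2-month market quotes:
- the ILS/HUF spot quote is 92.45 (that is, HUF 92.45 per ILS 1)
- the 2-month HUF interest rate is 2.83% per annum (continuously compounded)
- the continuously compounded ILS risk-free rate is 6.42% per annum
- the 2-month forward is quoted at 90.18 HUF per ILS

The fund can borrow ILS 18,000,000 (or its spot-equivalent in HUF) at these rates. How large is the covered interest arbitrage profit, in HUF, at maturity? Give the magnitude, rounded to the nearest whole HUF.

HUF 31,265,622

T = 2/12 years.
Invest the ILS and cover forward: 18,000,000 × 1.010757449721 × 90.18 = HUF 1,640,701,922.69.
Convert at spot and invest in HUF: 18,000,000 × 92.45 × 1.004727807648 = HUF 1,671,967,544.71.
The quoted forward undervalues ILS, so borrow ILS, convert to HUF at spot, deposit the HUF at 2.83%, and buy ILS forward at 90.18 to cover the loan.
Arbitrage profit = |1,640,701,922.69 − 1,671,967,544.71| = HUF 31,265,622.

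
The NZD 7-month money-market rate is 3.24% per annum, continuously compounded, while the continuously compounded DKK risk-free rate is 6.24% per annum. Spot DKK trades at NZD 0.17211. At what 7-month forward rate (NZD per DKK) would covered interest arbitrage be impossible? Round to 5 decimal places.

T = 7/12 years.
Growth of 1 NZD over T: e^(0.0324×7/12) = 1.0190797.
DKK accumulates by e^(0.0624×7/12) = 1.0370706.
So F = 0.17211 × 1.0190797 / 1.0370706 = 0.1691243 (NZD/DKK).

0.16912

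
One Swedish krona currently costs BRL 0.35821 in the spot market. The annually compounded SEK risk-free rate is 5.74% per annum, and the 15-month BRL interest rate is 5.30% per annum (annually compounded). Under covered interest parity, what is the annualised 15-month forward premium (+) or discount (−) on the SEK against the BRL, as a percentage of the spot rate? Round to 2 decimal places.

T = 15/12 years.
No-arbitrage forward: 0.35821 × 1.0666832 / 1.0722576 = 0.35634776 BRL/SEK.
(F − S)/S ÷ T = (0.35634776 − 0.35821)/0.35821/(15/12) = -0.004159 → -0.42%.

-0.42%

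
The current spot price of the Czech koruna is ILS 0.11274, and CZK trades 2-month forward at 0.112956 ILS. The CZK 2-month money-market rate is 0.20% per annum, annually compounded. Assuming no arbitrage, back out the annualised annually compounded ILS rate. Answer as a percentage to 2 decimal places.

T = 2/12 years.
By CIP, F/S equals the ILS-to-CZK growth ratio: 0.112956/0.11274 = 1.0019159.
The CZK side grows by (1 + 0.0020)^(2/12) = 1.0003331.
Hence g_ILS = 1.0022496.
Annualise: 1.0022496^(12/2) − 1 = 0.013574 = 1.36%.

1.36%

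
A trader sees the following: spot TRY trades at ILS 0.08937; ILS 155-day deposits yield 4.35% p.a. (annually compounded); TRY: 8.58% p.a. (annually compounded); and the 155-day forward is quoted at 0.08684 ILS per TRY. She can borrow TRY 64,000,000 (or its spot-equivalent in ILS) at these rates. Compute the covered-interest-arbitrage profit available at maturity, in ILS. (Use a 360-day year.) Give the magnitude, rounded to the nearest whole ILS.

ILS 67,237

T = 155/360 years.
Invest the TRY and cover forward: 64,000,000 × 1.036077616 × 0.08684 = ILS 5,758,270.73.
Convert at spot and invest in ILS: 64,000,000 × 0.08937 × 1.018502334 = ILS 5,825,507.43.
The quoted forward undervalues TRY, so borrow TRY, convert to ILS at spot, deposit the ILS at 4.35%, and buy TRY forward at 0.08684 to cover the loan.
The gap between the two covered legs is ILS 67,237.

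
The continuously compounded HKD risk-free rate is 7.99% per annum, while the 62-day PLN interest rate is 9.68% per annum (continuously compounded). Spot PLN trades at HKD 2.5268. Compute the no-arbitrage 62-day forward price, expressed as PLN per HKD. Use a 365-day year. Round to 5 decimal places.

T = 62/365 years.
HKD accumulates by e^(0.0799×62/365) = 1.0136646.
PLN growth factor: e^(0.0968×62/365) = 1.0165787.
Forward (HKD per PLN) = 2.5268 × 1.0136646 / 1.0165787 = 2.519557.
Quoted the other way: 1/2.519557 = 0.39690 PLN per HKD.

0.39690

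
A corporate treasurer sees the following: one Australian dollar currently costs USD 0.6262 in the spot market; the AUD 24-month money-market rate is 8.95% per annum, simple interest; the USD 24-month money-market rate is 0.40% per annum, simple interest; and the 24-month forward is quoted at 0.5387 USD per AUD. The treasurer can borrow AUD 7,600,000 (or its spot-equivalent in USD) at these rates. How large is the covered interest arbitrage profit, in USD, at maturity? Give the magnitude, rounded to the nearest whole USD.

T = 2 years.
Keep in AUD, deliver into the forward: 7,600,000·1.179000·0.5387 = USD 4,826,967.48.
Swap to USD now, deposit: 7,600,000·0.6262·1.008000 = USD 4,797,192.96.
The quoted forward overvalues AUD, so borrow USD, buy AUD at spot, deposit the AUD at 8.95%, and sell the proceeds forward at 0.5387.
The gap between the two covered legs is USD 29,775.

USD 29,775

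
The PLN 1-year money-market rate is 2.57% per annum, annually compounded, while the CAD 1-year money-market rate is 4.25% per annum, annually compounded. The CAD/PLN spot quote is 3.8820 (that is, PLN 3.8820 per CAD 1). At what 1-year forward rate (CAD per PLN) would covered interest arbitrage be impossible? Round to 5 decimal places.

T = 1 year.
PLN accumulates by (1 + 0.0257)^1 = 1.025700.
CAD accumulates by (1 + 0.0425)^1 = 1.042500.
So F = 3.882 × 1.025700 / 1.042500 = 3.819441 (PLN/CAD).
Quoted the other way: 1/3.819441 = 0.26182 CAD per PLN.

0.26182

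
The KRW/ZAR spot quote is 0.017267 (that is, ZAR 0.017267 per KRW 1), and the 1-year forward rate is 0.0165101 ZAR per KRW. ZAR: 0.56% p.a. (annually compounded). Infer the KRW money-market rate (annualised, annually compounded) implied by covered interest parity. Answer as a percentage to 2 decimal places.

T = 1 year.
By CIP, F/S equals the ZAR-to-KRW growth ratio: 0.0165101/0.017267 = 0.9561649.
ZAR growth factor: (1 + 0.0056)^1 = 1.005600.
Hence g_KRW = 1.0517014.
r = 1.0517014^(1/1) − 1 = 0.051701 → 5.17%.

5.17%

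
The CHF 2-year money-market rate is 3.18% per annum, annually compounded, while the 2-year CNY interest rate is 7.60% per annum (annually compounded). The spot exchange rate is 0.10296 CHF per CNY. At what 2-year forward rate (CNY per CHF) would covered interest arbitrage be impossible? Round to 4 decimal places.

10.5625

T = 2 years.
CHF growth factor: (1 + 0.0318)^2 = 1.06461124.
Growth of 1 CNY over T: (1 + 0.0760)^2 = 1.157776.
CIP: F = S · (grow CHF)/(grow CNY) = 0.10296 × 1.06461124/1.157776 = 0.094674940 CHF per CNY.
Invert for CNY per CHF: 1 / 0.094674940 = 10.5625.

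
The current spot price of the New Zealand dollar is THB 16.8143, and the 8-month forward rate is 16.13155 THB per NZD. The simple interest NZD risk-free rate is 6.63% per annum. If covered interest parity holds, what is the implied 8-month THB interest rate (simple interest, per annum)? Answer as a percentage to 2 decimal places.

T = 8/12 years.
F/S = 16.13155/16.8143 = 0.9593947 = (growth of THB) / (growth of NZD).
The NZD side grows by 1 + 0.0663×8/12 = 1.044200.
Hence g_THB = 1.0017999.
r = (1.0017999 − 1)/(8/12) = 0.002700 → 0.27%.

0.27%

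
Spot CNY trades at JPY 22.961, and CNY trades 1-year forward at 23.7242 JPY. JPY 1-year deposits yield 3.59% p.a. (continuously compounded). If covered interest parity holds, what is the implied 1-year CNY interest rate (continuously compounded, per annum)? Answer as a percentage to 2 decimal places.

T = 1 year.
CIP gives F = S · g_JPY/g_CNY, so g_JPY/g_CNY = 23.7242/22.961 = 1.0332390.
The JPY side grows by e^(0.0359×1) = 1.0365522.
Hence g_CNY = 1.0032066.
r = ln(1.0032066)/1 = 0.003201 → 0.32%.

0.32%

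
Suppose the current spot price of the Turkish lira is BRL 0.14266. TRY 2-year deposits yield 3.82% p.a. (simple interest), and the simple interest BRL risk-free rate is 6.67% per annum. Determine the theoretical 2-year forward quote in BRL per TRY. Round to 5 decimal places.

T = 2 years.
BRL accumulates by 1 + 0.0667×2 = 1.133400.
TRY accumulates by 1 + 0.0382×2 = 1.076400.
So F = 0.14266 × 1.133400 / 1.076400 = 0.1502145 (BRL/TRY).

0.15021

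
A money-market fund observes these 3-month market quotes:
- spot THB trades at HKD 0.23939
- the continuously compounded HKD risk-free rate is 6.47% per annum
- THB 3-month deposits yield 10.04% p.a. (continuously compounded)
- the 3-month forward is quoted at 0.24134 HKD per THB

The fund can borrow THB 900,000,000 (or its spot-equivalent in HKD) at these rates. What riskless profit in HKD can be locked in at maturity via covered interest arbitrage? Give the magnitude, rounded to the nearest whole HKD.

T = 3/12 years.
Route A — deposit THB, sell forward: 900,000,000 × 1.02541765716 × 0.24134 = HKD 222,726,867.64.
Route B — convert at spot, deposit HKD: 900,000,000 × 0.23939 × 1.01630652349 = HKD 218,964,256.79.
The quoted forward overvalues THB, so borrow HKD, buy THB at spot, deposit the THB at 10.04%, and sell the proceeds forward at 0.24134.
Profit = 222,726,867.64 − 218,964,256.79 = HKD 3,762,611.

HKD 3,762,611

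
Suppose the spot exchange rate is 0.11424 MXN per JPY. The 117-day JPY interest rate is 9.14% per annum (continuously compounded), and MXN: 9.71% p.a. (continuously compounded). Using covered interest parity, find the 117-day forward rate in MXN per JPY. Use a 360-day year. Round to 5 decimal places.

0.11445

T = 117/360 years.
MXN accumulates by e^(0.0971×117/360) = 1.0320607.
Growth of 1 JPY over T: e^(0.0914×117/360) = 1.0301506.
CIP: F = S · (grow MXN)/(grow JPY) = 0.11424 × 1.0320607/1.0301506 = 0.1144518 MXN per JPY.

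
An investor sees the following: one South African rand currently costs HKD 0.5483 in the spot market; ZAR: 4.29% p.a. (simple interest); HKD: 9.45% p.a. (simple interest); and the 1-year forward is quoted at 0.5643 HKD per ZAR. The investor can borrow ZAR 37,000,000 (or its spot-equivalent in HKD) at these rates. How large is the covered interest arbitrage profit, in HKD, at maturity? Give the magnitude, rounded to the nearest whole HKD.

HKD 429,418

T = 1 year.
Route A — deposit ZAR, sell forward: 37,000,000 × 1.042900 × 0.5643 = HKD 21,774,813.39.
Route B — convert at spot, deposit HKD: 37,000,000 × 0.5483 × 1.094500 = HKD 22,204,230.95.
The quoted forward undervalues ZAR, so borrow ZAR, convert to HKD at spot, deposit the HKD at 9.45%, and buy ZAR forward at 0.5643 to cover the loan.
Profit = 22,204,230.95 − 21,774,813.39 = HKD 429,418.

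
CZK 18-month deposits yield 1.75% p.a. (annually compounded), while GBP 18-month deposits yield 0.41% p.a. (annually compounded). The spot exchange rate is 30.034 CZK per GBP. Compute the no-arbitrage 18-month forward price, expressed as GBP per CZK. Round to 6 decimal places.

T = 18/12 years.
CZK growth factor: (1 + 0.0175)^(18/12) = 1.0263645.
GBP accumulates by (1 + 0.0041)^(18/12) = 1.0061563.
CIP: F = S · (grow CZK)/(grow GBP) = 30.034 × 1.0263645/1.0061563 = 30.63722 CZK per GBP.
Quoted the other way: 1/30.63722 = 0.032640 GBP per CZK.

0.032640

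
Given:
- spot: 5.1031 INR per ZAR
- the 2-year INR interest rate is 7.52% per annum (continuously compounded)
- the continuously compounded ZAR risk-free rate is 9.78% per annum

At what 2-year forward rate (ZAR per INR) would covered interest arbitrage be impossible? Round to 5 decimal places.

T = 2 years.
INR growth factor: e^(0.0752×2) = 1.1622991.
ZAR accumulates by e^(0.0978×2) = 1.2160404.
CIP: F = S · (grow INR)/(grow ZAR) = 5.1031 × 1.1622991/1.2160404 = 4.877575 INR per ZAR.
Invert for ZAR per INR: 1 / 4.877575 = 0.20502.

0.20502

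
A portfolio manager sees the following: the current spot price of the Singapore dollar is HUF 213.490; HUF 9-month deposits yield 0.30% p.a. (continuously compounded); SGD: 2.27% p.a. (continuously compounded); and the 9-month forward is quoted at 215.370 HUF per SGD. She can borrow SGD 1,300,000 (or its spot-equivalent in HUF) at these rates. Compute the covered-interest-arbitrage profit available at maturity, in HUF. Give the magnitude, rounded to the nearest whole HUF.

T = 9/12 years.
Keep in SGD, deliver into the forward: 1,300,000·1.01717075128·215.370 = HUF 284,788,484.11.
Swap to HUF now, deposit: 1,300,000·213.490·1.00225253315 = HUF 278,162,161.29.
The quoted forward overvalues SGD, so borrow HUF, buy SGD at spot, deposit the SGD at 2.27%, and sell the proceeds forward at 215.370.
Arbitrage profit = |284,788,484.11 − 278,162,161.29| = HUF 6,626,323.

HUF 6,626,323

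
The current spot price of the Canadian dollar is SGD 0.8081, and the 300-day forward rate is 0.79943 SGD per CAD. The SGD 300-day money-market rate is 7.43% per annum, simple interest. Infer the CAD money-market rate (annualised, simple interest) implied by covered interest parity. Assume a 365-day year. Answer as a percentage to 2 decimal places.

T = 300/365 years.
By CIP, F/S equals the SGD-to-CAD growth ratio: 0.79943/0.8081 = 0.9892711.
SGD growth factor: 1 + 0.0743×300/365 = 1.0610685.
So the CAD growth factor = 1.0725761.
r = (1.0725761 − 1)/(300/365) = 0.088301 → 8.83%.

8.83%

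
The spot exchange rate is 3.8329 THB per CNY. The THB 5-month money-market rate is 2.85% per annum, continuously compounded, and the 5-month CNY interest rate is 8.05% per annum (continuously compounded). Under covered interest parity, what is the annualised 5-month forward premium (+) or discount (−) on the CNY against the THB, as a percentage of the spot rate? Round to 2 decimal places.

T = 5/12 years.
F = S · g_THB/g_CNY = 3.8329 × 1.0119458/1.0341105 = 3.7507472.
Annualised premium = (F − S)/S × (1/T) = (3.7507472 − 3.8329)/3.8329 ÷ (5/12) = -5.14%.

-5.14%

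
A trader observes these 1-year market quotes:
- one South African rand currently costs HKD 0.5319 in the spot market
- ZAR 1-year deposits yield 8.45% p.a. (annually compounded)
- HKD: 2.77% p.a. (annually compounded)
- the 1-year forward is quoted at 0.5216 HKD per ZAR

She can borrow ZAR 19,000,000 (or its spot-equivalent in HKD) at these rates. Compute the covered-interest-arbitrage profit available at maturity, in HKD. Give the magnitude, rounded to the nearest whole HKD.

HKD 361,790

T = 1 year.
Invest the ZAR and cover forward: 19,000,000 × 1.084500 × 0.5216 = HKD 10,747,828.80.
Convert at spot and invest in HKD: 19,000,000 × 0.5319 × 1.027700 = HKD 10,386,038.97.
The quoted forward overvalues ZAR, so borrow HKD, buy ZAR at spot, deposit the ZAR at 8.45%, and sell the proceeds forward at 0.5216.
Arbitrage profit = |10,747,828.80 − 10,386,038.97| = HKD 361,790.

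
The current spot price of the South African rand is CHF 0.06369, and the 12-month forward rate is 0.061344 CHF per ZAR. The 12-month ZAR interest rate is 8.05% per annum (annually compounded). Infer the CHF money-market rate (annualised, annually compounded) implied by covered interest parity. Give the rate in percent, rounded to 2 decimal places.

4.07%

T = 1 year.
F/S = 0.061344/0.06369 = 0.9631653 = (growth of CHF) / (growth of ZAR).
The ZAR side grows by (1 + 0.0805)^1 = 1.080500.
That pins the CHF growth at 1.0407001.
r = 1.0407001^(1/1) − 1 = 0.040700 → 4.07%.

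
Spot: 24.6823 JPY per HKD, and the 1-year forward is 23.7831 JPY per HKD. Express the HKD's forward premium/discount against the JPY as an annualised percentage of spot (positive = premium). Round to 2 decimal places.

-3.64%

T = 1 year.
(F − S)/S = (23.7831 − 24.6823)/24.6823 = -0.0364310.
Per annum: -0.0364310 / 1 = -0.036431 = -3.64%.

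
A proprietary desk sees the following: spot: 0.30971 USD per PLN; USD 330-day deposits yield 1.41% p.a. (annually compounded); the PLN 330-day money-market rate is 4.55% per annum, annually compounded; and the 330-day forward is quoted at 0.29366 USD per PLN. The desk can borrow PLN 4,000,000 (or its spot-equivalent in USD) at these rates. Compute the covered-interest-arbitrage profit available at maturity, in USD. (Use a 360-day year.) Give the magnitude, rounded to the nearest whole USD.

T = 330/360 years.
Invest the PLN and cover forward: 4,000,000 × 1.041630531 × 0.29366 = USD 1,223,540.89.
Convert at spot and invest in USD: 4,000,000 × 0.30971 × 1.012917445 = USD 1,254,842.65.
The quoted forward undervalues PLN, so borrow PLN, convert to USD at spot, deposit the USD at 1.41%, and buy PLN forward at 0.29366 to cover the loan.
Arbitrage profit = |1,223,540.89 − 1,254,842.65| = USD 31,302.

USD 31,302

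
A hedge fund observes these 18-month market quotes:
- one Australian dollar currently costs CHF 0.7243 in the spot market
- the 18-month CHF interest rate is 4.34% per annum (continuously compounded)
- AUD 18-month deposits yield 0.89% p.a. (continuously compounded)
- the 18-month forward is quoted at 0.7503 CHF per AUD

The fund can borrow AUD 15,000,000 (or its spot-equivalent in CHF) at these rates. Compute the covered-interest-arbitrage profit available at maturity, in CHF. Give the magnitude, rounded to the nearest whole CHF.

T = 18/12 years.
Keep in AUD, deliver into the forward: 15,000,000·1.0134395091·0.7503 = CHF 11,405,754.96.
Swap to CHF now, deposit: 15,000,000·0.7243·1.0672657456 = CHF 11,595,308.69.
The quoted forward undervalues AUD, so borrow AUD, convert to CHF at spot, deposit the CHF at 4.34%, and buy AUD forward at 0.7503 to cover the loan.
Arbitrage profit = |11,405,754.96 − 11,595,308.69| = CHF 189,554.

CHF 189,554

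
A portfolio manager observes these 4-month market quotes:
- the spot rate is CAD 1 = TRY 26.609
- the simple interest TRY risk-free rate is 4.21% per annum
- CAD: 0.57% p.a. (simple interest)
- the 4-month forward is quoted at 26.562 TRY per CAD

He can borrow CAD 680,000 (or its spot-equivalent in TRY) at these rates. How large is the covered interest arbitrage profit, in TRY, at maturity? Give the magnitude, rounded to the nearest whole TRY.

T = 4/12 years.
Keep in CAD, deliver into the forward: 680,000·1.001900·26.562 = TRY 18,096,478.10.
Swap to TRY now, deposit: 680,000·26.609·1.0140333333 = TRY 18,348,040.82.
The quoted forward undervalues CAD, so borrow CAD, convert to TRY at spot, deposit the TRY at 4.21%, and buy CAD forward at 26.562 to cover the loan.
Profit = 18,348,040.82 − 18,096,478.10 = TRY 251,563.

TRY 251,563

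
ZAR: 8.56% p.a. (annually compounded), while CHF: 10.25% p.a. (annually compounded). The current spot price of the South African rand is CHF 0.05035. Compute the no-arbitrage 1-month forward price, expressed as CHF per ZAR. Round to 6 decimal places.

0.050415

T = 1/12 years.
CHF growth factor: (1 + 0.1025)^(1/12) = 1.0081648.
ZAR accumulates by (1 + 0.0856)^(1/12) = 1.0068679.
CIP: F = S · (grow CHF)/(grow ZAR) = 0.05035 × 1.0081648/1.0068679 = 0.05041485 CHF per ZAR.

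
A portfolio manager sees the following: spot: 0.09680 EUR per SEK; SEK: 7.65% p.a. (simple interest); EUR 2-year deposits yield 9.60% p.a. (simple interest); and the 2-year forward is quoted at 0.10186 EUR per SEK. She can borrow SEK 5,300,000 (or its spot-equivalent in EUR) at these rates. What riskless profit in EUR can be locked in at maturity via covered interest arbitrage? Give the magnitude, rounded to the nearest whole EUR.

T = 2 years.
Route A — deposit SEK, sell forward: 5,300,000 × 1.153000 × 0.10186 = EUR 622,456.27.
Route B — convert at spot, deposit EUR: 5,300,000 × 0.09680 × 1.192000 = EUR 611,543.68.
The quoted forward overvalues SEK, so borrow EUR, buy SEK at spot, deposit the SEK at 7.65%, and sell the proceeds forward at 0.10186.
Arbitrage profit = |622,456.27 − 611,543.68| = EUR 10,913.

EUR 10,913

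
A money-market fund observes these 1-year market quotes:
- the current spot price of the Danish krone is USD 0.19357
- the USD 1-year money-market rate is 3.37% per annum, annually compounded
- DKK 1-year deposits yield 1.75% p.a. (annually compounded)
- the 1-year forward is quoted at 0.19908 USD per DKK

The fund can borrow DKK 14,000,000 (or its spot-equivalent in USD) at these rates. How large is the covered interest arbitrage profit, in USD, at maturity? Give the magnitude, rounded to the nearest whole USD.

USD 34,588

T = 1 year.
Route A — deposit DKK, sell forward: 14,000,000 × 1.017500 × 0.19908 = USD 2,835,894.60.
Route B — convert at spot, deposit USD: 14,000,000 × 0.19357 × 1.033700 = USD 2,801,306.33.
The quoted forward overvalues DKK, so borrow USD, buy DKK at spot, deposit the DKK at 1.75%, and sell the proceeds forward at 0.19908.
Profit = 2,835,894.60 − 2,801,306.33 = USD 34,588.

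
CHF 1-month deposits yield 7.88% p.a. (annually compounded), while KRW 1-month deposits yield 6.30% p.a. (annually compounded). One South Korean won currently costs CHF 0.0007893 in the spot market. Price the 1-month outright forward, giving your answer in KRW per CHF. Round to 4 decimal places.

T = 1/12 years.
CHF accumulates by (1 + 0.0788)^(1/12) = 1.0063407943.
KRW growth factor: (1 + 0.0630)^(1/12) = 1.0051042408.
CIP: F = S · (grow CHF)/(grow KRW) = 0.0007893 × 1.0063407943/1.0051042408 = 0.0007902710552 CHF per KRW.
Invert for KRW per CHF: 1 / 0.0007902710552 = 1265.3886.

1265.3886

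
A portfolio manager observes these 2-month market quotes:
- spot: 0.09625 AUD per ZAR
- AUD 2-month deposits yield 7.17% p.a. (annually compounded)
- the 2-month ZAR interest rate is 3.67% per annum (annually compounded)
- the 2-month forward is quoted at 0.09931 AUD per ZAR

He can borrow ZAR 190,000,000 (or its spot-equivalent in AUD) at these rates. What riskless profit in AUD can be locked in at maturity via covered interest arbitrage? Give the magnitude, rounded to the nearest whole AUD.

T = 2/12 years.
Keep in ZAR, deliver into the forward: 190,000,000·1.0060251774·0.09931 = AUD 18,982,588.47.
Swap to AUD now, deposit: 190,000,000·0.09625·1.0116078834 = AUD 18,499,779.17.
The quoted forward overvalues ZAR, so borrow AUD, buy ZAR at spot, deposit the ZAR at 3.67%, and sell the proceeds forward at 0.09931.
Profit = 18,982,588.47 − 18,499,779.17 = AUD 482,809.

AUD 482,809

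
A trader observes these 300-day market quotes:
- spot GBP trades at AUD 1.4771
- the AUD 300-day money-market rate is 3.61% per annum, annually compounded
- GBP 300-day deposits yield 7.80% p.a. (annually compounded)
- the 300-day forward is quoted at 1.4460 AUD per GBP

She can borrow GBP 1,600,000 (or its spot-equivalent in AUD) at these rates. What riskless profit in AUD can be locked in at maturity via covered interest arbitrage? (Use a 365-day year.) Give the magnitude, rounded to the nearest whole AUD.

T = 300/365 years.
Route A — deposit GBP, sell forward: 1,600,000 × 1.063677421 × 1.4460 = AUD 2,460,924.08.
Route B — convert at spot, deposit AUD: 1,600,000 × 1.4771 × 1.029577184 = AUD 2,433,261.53.
The quoted forward overvalues GBP, so borrow AUD, buy GBP at spot, deposit the GBP at 7.80%, and sell the proceeds forward at 1.4460.
Arbitrage profit = |2,460,924.08 − 2,433,261.53| = AUD 27,663.

AUD 27,663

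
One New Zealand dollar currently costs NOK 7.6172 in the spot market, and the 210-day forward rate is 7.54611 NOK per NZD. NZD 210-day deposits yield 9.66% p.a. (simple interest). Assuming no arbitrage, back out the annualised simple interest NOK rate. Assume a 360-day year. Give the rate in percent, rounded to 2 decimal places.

7.97%

T = 210/360 years.
F/S = 7.54611/7.6172 = 0.9906672 = (growth of NOK) / (growth of NZD).
The NZD side grows by 1 + 0.0966×210/360 = 1.056350.
Hence g_NOK = 1.0464913.
r = (1.0464913 − 1)/(210/360) = 0.079699 → 7.97%.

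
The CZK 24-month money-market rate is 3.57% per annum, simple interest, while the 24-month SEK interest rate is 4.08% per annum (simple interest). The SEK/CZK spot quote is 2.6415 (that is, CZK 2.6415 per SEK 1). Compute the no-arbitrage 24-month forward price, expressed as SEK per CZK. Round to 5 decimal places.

T = 2 years.
CZK accumulates by 1 + 0.0357×2 = 1.071400.
SEK growth factor: 1 + 0.0408×2 = 1.081600.
CIP: F = S · (grow CZK)/(grow SEK) = 2.6415 × 1.071400/1.081600 = 2.616589 CZK per SEK.
Invert for SEK per CZK: 1 / 2.616589 = 0.38218.

0.38218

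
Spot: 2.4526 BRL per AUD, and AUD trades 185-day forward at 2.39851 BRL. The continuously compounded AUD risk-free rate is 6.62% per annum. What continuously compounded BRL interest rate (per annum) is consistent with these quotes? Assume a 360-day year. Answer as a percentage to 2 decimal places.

T = 185/360 years.
F/S = 2.39851/2.4526 = 0.9779459 = (growth of BRL) / (growth of AUD).
The AUD side grows by e^(0.0662×185/360) = 1.0346047.
So the BRL growth factor = 1.0117874.
r = ln(1.0117874)/(185/360) = 0.022804 → 2.28%.

2.28%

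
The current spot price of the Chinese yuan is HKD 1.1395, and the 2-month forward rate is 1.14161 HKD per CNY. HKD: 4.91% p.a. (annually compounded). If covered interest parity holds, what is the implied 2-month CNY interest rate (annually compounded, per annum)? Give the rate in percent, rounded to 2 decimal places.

3.75%

T = 2/12 years.
CIP gives F = S · g_HKD/g_CNY, so g_HKD/g_CNY = 1.14161/1.1395 = 1.0018517.
The HKD side grows by (1 + 0.0491)^(2/12) = 1.0080208.
That pins the CNY growth at 1.0061577.
r = 1.0061577^(12/2) − 1 = 0.037520 → 3.75%.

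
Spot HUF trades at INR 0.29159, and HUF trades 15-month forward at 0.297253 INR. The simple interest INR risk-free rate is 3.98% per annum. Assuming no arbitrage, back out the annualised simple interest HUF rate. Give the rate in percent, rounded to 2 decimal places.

T = 15/12 years.
CIP gives F = S · g_INR/g_HUF, so g_INR/g_HUF = 0.297253/0.29159 = 1.0194211.
The INR side grows by 1 + 0.0398×15/12 = 1.049750.
So the HUF growth factor = 1.0297511.
(1.0297511 − 1)/T = 0.023801, i.e. 2.38%.

2.38%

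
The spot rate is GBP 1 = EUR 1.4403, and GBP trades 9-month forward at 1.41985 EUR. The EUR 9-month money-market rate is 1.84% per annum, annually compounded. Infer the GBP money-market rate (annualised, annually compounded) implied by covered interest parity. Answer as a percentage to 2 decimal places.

T = 9/12 years.
F/S = 1.41985/1.4403 = 0.9858016 = (growth of EUR) / (growth of GBP).
EUR growth factor: (1 + 0.0184)^(9/12) = 1.0137685.
That pins the GBP growth at 1.0283697.
Annualise: 1.0283697^(12/9) − 1 = 0.038004 = 3.80%.

3.80%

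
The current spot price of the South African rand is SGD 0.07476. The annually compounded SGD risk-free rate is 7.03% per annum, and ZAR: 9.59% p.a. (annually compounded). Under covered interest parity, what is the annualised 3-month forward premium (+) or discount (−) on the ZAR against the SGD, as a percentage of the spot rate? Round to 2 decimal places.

-2.36%

T = 3/12 years.
No-arbitrage forward: 0.07476 × 1.0171298 / 1.0231581 = 0.07431952 SGD/ZAR.
(F − S)/S ÷ T = (0.07431952 − 0.07476)/0.07476/(3/12) = -0.023568 → -2.36%.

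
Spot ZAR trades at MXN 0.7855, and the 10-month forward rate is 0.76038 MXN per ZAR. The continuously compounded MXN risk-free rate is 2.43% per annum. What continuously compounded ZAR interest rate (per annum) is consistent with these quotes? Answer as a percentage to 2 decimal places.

6.33%

T = 10/12 years.
CIP gives F = S · g_MXN/g_ZAR, so g_MXN/g_ZAR = 0.76038/0.7855 = 0.9680204.
MXN growth factor: e^(0.0243×10/12) = 1.0204564.
That pins the ZAR growth at 1.0541683.
r = ln(1.0541683)/(10/12) = 0.063303 → 6.33%.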